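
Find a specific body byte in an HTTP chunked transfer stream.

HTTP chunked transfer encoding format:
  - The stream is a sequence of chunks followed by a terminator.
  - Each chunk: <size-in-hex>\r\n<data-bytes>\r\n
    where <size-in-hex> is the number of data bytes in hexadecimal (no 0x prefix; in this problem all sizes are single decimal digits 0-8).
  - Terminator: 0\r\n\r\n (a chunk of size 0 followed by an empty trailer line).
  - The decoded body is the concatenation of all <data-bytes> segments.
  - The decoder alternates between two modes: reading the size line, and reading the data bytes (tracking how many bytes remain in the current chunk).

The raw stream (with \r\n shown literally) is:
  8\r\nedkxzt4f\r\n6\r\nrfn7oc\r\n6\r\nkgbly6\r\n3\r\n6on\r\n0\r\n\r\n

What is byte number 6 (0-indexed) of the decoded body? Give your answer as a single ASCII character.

Answer: 4

Derivation:
Chunk 1: stream[0..1]='8' size=0x8=8, data at stream[3..11]='edkxzt4f' -> body[0..8], body so far='edkxzt4f'
Chunk 2: stream[13..14]='6' size=0x6=6, data at stream[16..22]='rfn7oc' -> body[8..14], body so far='edkxzt4frfn7oc'
Chunk 3: stream[24..25]='6' size=0x6=6, data at stream[27..33]='kgbly6' -> body[14..20], body so far='edkxzt4frfn7ockgbly6'
Chunk 4: stream[35..36]='3' size=0x3=3, data at stream[38..41]='6on' -> body[20..23], body so far='edkxzt4frfn7ockgbly66on'
Chunk 5: stream[43..44]='0' size=0 (terminator). Final body='edkxzt4frfn7ockgbly66on' (23 bytes)
Body byte 6 = '4'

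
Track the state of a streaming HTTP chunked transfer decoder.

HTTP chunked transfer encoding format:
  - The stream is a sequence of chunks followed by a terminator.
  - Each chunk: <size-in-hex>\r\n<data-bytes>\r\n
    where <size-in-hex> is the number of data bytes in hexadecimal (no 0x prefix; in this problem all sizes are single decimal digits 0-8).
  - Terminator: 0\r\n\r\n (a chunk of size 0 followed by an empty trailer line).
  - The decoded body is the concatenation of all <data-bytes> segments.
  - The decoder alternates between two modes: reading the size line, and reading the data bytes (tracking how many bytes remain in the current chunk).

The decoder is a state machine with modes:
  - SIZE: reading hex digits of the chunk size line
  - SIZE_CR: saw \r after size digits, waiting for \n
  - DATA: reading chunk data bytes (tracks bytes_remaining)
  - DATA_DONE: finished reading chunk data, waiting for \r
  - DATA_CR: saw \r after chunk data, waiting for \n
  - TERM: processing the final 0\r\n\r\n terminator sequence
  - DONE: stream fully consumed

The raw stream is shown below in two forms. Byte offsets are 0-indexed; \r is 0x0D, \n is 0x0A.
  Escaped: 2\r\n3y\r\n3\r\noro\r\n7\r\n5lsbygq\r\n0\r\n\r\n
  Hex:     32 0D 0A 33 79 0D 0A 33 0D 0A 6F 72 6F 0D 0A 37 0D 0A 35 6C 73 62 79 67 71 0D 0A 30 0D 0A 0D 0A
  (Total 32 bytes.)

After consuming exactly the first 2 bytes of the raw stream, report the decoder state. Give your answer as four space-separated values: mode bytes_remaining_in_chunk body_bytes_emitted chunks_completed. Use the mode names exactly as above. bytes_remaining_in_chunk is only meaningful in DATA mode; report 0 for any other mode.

Answer: SIZE_CR 0 0 0

Derivation:
Byte 0 = '2': mode=SIZE remaining=0 emitted=0 chunks_done=0
Byte 1 = 0x0D: mode=SIZE_CR remaining=0 emitted=0 chunks_done=0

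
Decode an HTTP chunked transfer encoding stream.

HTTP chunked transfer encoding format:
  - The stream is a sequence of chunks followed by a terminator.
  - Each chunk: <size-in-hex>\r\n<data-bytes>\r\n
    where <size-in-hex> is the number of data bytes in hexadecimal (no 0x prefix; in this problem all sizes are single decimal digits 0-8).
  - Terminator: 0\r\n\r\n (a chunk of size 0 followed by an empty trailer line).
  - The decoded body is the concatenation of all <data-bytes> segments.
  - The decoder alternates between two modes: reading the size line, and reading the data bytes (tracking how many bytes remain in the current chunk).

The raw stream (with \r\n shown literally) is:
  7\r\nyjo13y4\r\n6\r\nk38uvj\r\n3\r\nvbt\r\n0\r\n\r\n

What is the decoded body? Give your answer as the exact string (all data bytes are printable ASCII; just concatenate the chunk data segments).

Chunk 1: stream[0..1]='7' size=0x7=7, data at stream[3..10]='yjo13y4' -> body[0..7], body so far='yjo13y4'
Chunk 2: stream[12..13]='6' size=0x6=6, data at stream[15..21]='k38uvj' -> body[7..13], body so far='yjo13y4k38uvj'
Chunk 3: stream[23..24]='3' size=0x3=3, data at stream[26..29]='vbt' -> body[13..16], body so far='yjo13y4k38uvjvbt'
Chunk 4: stream[31..32]='0' size=0 (terminator). Final body='yjo13y4k38uvjvbt' (16 bytes)

Answer: yjo13y4k38uvjvbt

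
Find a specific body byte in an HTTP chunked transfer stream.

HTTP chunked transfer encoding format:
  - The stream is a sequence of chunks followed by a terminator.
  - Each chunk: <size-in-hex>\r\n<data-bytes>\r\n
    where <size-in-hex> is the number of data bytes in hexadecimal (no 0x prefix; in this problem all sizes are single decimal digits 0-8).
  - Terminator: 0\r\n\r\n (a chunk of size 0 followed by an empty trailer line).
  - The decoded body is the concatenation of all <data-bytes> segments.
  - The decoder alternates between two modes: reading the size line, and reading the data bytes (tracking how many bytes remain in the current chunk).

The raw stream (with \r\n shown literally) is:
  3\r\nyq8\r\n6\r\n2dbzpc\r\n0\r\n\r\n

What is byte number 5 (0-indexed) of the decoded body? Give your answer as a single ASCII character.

Chunk 1: stream[0..1]='3' size=0x3=3, data at stream[3..6]='yq8' -> body[0..3], body so far='yq8'
Chunk 2: stream[8..9]='6' size=0x6=6, data at stream[11..17]='2dbzpc' -> body[3..9], body so far='yq82dbzpc'
Chunk 3: stream[19..20]='0' size=0 (terminator). Final body='yq82dbzpc' (9 bytes)
Body byte 5 = 'b'

Answer: b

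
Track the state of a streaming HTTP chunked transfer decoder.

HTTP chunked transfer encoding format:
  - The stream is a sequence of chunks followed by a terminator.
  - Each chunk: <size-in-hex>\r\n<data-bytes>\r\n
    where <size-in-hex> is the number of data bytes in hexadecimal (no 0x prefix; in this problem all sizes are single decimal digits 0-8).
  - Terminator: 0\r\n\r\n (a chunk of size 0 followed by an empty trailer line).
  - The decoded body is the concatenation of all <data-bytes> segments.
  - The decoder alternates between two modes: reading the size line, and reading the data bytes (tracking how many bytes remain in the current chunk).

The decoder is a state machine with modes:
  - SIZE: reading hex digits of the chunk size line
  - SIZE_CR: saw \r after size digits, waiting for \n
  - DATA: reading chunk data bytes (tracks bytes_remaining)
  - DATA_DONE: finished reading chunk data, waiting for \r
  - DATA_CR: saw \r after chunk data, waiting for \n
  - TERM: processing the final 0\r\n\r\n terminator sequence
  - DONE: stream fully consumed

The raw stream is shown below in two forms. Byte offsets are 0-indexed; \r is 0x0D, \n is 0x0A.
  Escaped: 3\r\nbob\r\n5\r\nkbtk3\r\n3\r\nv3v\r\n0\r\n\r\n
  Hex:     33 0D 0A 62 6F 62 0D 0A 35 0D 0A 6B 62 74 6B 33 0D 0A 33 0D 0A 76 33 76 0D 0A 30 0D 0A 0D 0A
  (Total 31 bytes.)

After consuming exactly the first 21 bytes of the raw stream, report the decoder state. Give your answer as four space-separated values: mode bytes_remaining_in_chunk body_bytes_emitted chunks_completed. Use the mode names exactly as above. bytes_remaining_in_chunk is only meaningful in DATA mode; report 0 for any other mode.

Answer: DATA 3 8 2

Derivation:
Byte 0 = '3': mode=SIZE remaining=0 emitted=0 chunks_done=0
Byte 1 = 0x0D: mode=SIZE_CR remaining=0 emitted=0 chunks_done=0
Byte 2 = 0x0A: mode=DATA remaining=3 emitted=0 chunks_done=0
Byte 3 = 'b': mode=DATA remaining=2 emitted=1 chunks_done=0
Byte 4 = 'o': mode=DATA remaining=1 emitted=2 chunks_done=0
Byte 5 = 'b': mode=DATA_DONE remaining=0 emitted=3 chunks_done=0
Byte 6 = 0x0D: mode=DATA_CR remaining=0 emitted=3 chunks_done=0
Byte 7 = 0x0A: mode=SIZE remaining=0 emitted=3 chunks_done=1
Byte 8 = '5': mode=SIZE remaining=0 emitted=3 chunks_done=1
Byte 9 = 0x0D: mode=SIZE_CR remaining=0 emitted=3 chunks_done=1
Byte 10 = 0x0A: mode=DATA remaining=5 emitted=3 chunks_done=1
Byte 11 = 'k': mode=DATA remaining=4 emitted=4 chunks_done=1
Byte 12 = 'b': mode=DATA remaining=3 emitted=5 chunks_done=1
Byte 13 = 't': mode=DATA remaining=2 emitted=6 chunks_done=1
Byte 14 = 'k': mode=DATA remaining=1 emitted=7 chunks_done=1
Byte 15 = '3': mode=DATA_DONE remaining=0 emitted=8 chunks_done=1
Byte 16 = 0x0D: mode=DATA_CR remaining=0 emitted=8 chunks_done=1
Byte 17 = 0x0A: mode=SIZE remaining=0 emitted=8 chunks_done=2
Byte 18 = '3': mode=SIZE remaining=0 emitted=8 chunks_done=2
Byte 19 = 0x0D: mode=SIZE_CR remaining=0 emitted=8 chunks_done=2
Byte 20 = 0x0A: mode=DATA remaining=3 emitted=8 chunks_done=2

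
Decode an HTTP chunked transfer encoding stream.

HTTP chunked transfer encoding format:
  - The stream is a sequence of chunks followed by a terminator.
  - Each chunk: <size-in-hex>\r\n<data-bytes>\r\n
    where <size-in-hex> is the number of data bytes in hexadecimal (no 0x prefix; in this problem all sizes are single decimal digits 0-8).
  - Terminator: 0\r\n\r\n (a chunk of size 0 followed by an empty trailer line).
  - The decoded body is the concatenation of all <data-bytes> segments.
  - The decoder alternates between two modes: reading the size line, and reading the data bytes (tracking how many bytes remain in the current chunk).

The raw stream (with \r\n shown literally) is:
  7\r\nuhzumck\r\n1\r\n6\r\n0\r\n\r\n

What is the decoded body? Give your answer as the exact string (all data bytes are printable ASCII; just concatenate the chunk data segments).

Answer: uhzumck6

Derivation:
Chunk 1: stream[0..1]='7' size=0x7=7, data at stream[3..10]='uhzumck' -> body[0..7], body so far='uhzumck'
Chunk 2: stream[12..13]='1' size=0x1=1, data at stream[15..16]='6' -> body[7..8], body so far='uhzumck6'
Chunk 3: stream[18..19]='0' size=0 (terminator). Final body='uhzumck6' (8 bytes)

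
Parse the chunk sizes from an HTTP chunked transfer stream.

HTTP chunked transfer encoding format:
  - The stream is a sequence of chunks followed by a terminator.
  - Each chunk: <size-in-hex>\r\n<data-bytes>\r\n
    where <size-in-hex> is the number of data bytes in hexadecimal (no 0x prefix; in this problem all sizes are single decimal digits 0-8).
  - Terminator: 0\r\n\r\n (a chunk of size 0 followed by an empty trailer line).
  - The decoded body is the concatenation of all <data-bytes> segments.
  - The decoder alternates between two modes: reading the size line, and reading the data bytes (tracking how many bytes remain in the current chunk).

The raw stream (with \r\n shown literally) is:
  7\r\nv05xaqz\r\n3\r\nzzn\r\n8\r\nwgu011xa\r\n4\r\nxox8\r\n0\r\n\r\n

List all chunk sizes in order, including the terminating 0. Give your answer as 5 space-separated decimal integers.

Answer: 7 3 8 4 0

Derivation:
Chunk 1: stream[0..1]='7' size=0x7=7, data at stream[3..10]='v05xaqz' -> body[0..7], body so far='v05xaqz'
Chunk 2: stream[12..13]='3' size=0x3=3, data at stream[15..18]='zzn' -> body[7..10], body so far='v05xaqzzzn'
Chunk 3: stream[20..21]='8' size=0x8=8, data at stream[23..31]='wgu011xa' -> body[10..18], body so far='v05xaqzzznwgu011xa'
Chunk 4: stream[33..34]='4' size=0x4=4, data at stream[36..40]='xox8' -> body[18..22], body so far='v05xaqzzznwgu011xaxox8'
Chunk 5: stream[42..43]='0' size=0 (terminator). Final body='v05xaqzzznwgu011xaxox8' (22 bytes)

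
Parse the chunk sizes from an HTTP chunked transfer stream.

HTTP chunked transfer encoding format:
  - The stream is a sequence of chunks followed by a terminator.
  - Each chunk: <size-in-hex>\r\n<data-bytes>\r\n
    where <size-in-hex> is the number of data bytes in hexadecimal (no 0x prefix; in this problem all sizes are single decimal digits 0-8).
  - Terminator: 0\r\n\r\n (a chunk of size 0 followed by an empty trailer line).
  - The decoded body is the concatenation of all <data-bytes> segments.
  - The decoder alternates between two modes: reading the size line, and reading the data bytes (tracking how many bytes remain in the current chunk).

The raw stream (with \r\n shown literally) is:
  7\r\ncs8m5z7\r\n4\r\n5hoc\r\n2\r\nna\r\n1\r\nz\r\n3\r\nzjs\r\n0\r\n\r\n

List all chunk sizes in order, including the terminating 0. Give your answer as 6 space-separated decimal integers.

Answer: 7 4 2 1 3 0

Derivation:
Chunk 1: stream[0..1]='7' size=0x7=7, data at stream[3..10]='cs8m5z7' -> body[0..7], body so far='cs8m5z7'
Chunk 2: stream[12..13]='4' size=0x4=4, data at stream[15..19]='5hoc' -> body[7..11], body so far='cs8m5z75hoc'
Chunk 3: stream[21..22]='2' size=0x2=2, data at stream[24..26]='na' -> body[11..13], body so far='cs8m5z75hocna'
Chunk 4: stream[28..29]='1' size=0x1=1, data at stream[31..32]='z' -> body[13..14], body so far='cs8m5z75hocnaz'
Chunk 5: stream[34..35]='3' size=0x3=3, data at stream[37..40]='zjs' -> body[14..17], body so far='cs8m5z75hocnazzjs'
Chunk 6: stream[42..43]='0' size=0 (terminator). Final body='cs8m5z75hocnazzjs' (17 bytes)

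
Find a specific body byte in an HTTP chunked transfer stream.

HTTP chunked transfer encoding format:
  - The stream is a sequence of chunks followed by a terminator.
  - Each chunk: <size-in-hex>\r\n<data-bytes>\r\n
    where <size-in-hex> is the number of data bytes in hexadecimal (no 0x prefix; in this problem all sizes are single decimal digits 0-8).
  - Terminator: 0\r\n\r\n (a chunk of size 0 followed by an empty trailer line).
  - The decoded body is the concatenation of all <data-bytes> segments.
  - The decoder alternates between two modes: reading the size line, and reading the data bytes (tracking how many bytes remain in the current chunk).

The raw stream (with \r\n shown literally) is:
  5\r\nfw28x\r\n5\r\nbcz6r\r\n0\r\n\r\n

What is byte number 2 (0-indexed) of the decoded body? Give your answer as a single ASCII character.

Answer: 2

Derivation:
Chunk 1: stream[0..1]='5' size=0x5=5, data at stream[3..8]='fw28x' -> body[0..5], body so far='fw28x'
Chunk 2: stream[10..11]='5' size=0x5=5, data at stream[13..18]='bcz6r' -> body[5..10], body so far='fw28xbcz6r'
Chunk 3: stream[20..21]='0' size=0 (terminator). Final body='fw28xbcz6r' (10 bytes)
Body byte 2 = '2'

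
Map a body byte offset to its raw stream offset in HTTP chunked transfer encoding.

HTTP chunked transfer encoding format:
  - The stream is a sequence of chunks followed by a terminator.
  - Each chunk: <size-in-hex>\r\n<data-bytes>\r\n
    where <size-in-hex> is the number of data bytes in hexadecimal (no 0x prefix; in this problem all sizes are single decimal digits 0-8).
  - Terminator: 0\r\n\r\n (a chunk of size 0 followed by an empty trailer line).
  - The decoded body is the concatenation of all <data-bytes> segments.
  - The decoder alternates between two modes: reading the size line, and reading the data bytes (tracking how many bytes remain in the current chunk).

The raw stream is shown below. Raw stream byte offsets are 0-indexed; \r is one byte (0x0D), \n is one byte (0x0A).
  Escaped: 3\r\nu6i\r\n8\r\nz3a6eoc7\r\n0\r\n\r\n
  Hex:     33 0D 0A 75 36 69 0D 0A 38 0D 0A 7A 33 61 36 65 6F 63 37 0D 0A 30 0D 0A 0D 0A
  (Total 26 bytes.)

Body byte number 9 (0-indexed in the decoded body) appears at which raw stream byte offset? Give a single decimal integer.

Chunk 1: stream[0..1]='3' size=0x3=3, data at stream[3..6]='u6i' -> body[0..3], body so far='u6i'
Chunk 2: stream[8..9]='8' size=0x8=8, data at stream[11..19]='z3a6eoc7' -> body[3..11], body so far='u6iz3a6eoc7'
Chunk 3: stream[21..22]='0' size=0 (terminator). Final body='u6iz3a6eoc7' (11 bytes)
Body byte 9 at stream offset 17

Answer: 17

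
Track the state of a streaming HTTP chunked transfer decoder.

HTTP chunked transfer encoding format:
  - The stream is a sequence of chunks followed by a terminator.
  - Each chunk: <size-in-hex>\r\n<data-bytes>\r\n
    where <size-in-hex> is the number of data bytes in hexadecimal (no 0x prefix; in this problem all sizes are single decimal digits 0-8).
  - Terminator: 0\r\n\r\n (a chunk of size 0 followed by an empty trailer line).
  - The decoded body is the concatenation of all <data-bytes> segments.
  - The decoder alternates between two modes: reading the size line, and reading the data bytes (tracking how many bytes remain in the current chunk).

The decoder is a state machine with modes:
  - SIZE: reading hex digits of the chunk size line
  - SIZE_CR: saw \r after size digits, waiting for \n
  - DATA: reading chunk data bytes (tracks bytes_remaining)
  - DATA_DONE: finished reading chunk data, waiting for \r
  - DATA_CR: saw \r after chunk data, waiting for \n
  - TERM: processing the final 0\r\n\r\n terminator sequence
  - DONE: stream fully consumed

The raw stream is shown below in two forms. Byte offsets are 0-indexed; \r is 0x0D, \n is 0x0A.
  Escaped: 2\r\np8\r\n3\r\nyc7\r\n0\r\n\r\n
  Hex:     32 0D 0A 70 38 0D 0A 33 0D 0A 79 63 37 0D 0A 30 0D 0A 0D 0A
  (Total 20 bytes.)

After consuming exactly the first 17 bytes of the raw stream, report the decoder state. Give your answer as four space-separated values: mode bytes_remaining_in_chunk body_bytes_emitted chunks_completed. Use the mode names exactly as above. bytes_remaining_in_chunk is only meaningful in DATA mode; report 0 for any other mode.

Answer: SIZE_CR 0 5 2

Derivation:
Byte 0 = '2': mode=SIZE remaining=0 emitted=0 chunks_done=0
Byte 1 = 0x0D: mode=SIZE_CR remaining=0 emitted=0 chunks_done=0
Byte 2 = 0x0A: mode=DATA remaining=2 emitted=0 chunks_done=0
Byte 3 = 'p': mode=DATA remaining=1 emitted=1 chunks_done=0
Byte 4 = '8': mode=DATA_DONE remaining=0 emitted=2 chunks_done=0
Byte 5 = 0x0D: mode=DATA_CR remaining=0 emitted=2 chunks_done=0
Byte 6 = 0x0A: mode=SIZE remaining=0 emitted=2 chunks_done=1
Byte 7 = '3': mode=SIZE remaining=0 emitted=2 chunks_done=1
Byte 8 = 0x0D: mode=SIZE_CR remaining=0 emitted=2 chunks_done=1
Byte 9 = 0x0A: mode=DATA remaining=3 emitted=2 chunks_done=1
Byte 10 = 'y': mode=DATA remaining=2 emitted=3 chunks_done=1
Byte 11 = 'c': mode=DATA remaining=1 emitted=4 chunks_done=1
Byte 12 = '7': mode=DATA_DONE remaining=0 emitted=5 chunks_done=1
Byte 13 = 0x0D: mode=DATA_CR remaining=0 emitted=5 chunks_done=1
Byte 14 = 0x0A: mode=SIZE remaining=0 emitted=5 chunks_done=2
Byte 15 = '0': mode=SIZE remaining=0 emitted=5 chunks_done=2
Byte 16 = 0x0D: mode=SIZE_CR remaining=0 emitted=5 chunks_done=2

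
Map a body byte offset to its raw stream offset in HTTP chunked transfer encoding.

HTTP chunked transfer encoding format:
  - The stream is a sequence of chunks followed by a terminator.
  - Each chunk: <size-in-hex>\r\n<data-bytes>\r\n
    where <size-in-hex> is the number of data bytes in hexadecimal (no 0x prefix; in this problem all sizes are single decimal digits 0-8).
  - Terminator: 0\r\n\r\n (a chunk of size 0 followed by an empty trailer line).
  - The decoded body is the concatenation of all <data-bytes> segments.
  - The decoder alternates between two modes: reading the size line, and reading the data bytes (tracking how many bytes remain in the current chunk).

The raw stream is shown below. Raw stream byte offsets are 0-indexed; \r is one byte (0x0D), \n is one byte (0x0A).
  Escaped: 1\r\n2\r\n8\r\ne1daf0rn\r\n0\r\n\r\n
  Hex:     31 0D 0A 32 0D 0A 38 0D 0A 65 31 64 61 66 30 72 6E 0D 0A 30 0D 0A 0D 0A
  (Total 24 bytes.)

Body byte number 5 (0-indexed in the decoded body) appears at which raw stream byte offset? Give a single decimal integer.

Chunk 1: stream[0..1]='1' size=0x1=1, data at stream[3..4]='2' -> body[0..1], body so far='2'
Chunk 2: stream[6..7]='8' size=0x8=8, data at stream[9..17]='e1daf0rn' -> body[1..9], body so far='2e1daf0rn'
Chunk 3: stream[19..20]='0' size=0 (terminator). Final body='2e1daf0rn' (9 bytes)
Body byte 5 at stream offset 13

Answer: 13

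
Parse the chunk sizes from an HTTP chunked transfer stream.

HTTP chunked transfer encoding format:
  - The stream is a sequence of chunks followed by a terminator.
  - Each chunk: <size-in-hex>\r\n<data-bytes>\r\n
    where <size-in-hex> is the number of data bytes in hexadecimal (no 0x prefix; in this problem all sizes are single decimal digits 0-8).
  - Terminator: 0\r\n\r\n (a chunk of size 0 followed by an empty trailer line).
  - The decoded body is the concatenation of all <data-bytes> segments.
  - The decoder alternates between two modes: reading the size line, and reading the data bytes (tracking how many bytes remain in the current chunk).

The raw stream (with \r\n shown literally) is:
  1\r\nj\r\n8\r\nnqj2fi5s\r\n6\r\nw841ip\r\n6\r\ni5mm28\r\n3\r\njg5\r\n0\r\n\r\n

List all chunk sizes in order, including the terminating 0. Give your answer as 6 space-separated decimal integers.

Answer: 1 8 6 6 3 0

Derivation:
Chunk 1: stream[0..1]='1' size=0x1=1, data at stream[3..4]='j' -> body[0..1], body so far='j'
Chunk 2: stream[6..7]='8' size=0x8=8, data at stream[9..17]='nqj2fi5s' -> body[1..9], body so far='jnqj2fi5s'
Chunk 3: stream[19..20]='6' size=0x6=6, data at stream[22..28]='w841ip' -> body[9..15], body so far='jnqj2fi5sw841ip'
Chunk 4: stream[30..31]='6' size=0x6=6, data at stream[33..39]='i5mm28' -> body[15..21], body so far='jnqj2fi5sw841ipi5mm28'
Chunk 5: stream[41..42]='3' size=0x3=3, data at stream[44..47]='jg5' -> body[21..24], body so far='jnqj2fi5sw841ipi5mm28jg5'
Chunk 6: stream[49..50]='0' size=0 (terminator). Final body='jnqj2fi5sw841ipi5mm28jg5' (24 bytes)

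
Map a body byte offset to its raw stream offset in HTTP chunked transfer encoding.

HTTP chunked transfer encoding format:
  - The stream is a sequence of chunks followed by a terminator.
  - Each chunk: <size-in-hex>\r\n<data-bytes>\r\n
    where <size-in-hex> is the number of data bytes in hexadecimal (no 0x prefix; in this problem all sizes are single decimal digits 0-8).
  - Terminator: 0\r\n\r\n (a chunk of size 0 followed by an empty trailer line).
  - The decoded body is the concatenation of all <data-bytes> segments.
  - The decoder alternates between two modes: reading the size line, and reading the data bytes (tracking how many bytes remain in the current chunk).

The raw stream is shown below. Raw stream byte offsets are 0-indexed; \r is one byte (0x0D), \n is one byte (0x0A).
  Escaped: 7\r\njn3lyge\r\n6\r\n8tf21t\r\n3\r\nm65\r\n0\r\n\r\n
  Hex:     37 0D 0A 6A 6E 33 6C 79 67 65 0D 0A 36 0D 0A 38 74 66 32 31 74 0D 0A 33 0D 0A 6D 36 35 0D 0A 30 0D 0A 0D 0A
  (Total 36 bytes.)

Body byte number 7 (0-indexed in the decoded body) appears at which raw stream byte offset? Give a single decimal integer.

Chunk 1: stream[0..1]='7' size=0x7=7, data at stream[3..10]='jn3lyge' -> body[0..7], body so far='jn3lyge'
Chunk 2: stream[12..13]='6' size=0x6=6, data at stream[15..21]='8tf21t' -> body[7..13], body so far='jn3lyge8tf21t'
Chunk 3: stream[23..24]='3' size=0x3=3, data at stream[26..29]='m65' -> body[13..16], body so far='jn3lyge8tf21tm65'
Chunk 4: stream[31..32]='0' size=0 (terminator). Final body='jn3lyge8tf21tm65' (16 bytes)
Body byte 7 at stream offset 15

Answer: 15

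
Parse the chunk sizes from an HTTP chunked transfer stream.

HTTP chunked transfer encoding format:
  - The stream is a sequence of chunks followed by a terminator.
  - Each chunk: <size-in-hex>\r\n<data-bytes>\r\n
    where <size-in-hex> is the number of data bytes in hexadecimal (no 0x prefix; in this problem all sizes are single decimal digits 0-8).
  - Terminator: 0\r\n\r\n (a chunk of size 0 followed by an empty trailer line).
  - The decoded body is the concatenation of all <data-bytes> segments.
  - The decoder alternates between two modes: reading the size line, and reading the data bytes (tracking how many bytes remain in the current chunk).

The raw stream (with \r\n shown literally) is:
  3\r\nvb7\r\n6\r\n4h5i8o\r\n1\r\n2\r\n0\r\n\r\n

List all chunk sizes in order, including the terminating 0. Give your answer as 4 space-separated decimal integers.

Chunk 1: stream[0..1]='3' size=0x3=3, data at stream[3..6]='vb7' -> body[0..3], body so far='vb7'
Chunk 2: stream[8..9]='6' size=0x6=6, data at stream[11..17]='4h5i8o' -> body[3..9], body so far='vb74h5i8o'
Chunk 3: stream[19..20]='1' size=0x1=1, data at stream[22..23]='2' -> body[9..10], body so far='vb74h5i8o2'
Chunk 4: stream[25..26]='0' size=0 (terminator). Final body='vb74h5i8o2' (10 bytes)

Answer: 3 6 1 0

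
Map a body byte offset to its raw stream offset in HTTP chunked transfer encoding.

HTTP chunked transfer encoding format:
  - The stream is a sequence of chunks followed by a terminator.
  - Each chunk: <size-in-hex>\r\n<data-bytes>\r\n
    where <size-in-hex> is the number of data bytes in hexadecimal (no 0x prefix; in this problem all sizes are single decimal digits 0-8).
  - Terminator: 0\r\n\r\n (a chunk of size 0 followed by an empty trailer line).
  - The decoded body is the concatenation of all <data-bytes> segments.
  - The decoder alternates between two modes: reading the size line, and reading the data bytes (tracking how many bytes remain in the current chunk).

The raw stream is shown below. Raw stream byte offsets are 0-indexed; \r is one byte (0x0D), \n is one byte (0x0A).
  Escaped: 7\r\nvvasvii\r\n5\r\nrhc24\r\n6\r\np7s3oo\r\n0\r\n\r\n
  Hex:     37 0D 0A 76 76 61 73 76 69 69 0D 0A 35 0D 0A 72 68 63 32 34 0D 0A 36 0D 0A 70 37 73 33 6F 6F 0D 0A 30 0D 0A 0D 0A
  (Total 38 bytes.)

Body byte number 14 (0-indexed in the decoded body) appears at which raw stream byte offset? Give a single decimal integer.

Answer: 27

Derivation:
Chunk 1: stream[0..1]='7' size=0x7=7, data at stream[3..10]='vvasvii' -> body[0..7], body so far='vvasvii'
Chunk 2: stream[12..13]='5' size=0x5=5, data at stream[15..20]='rhc24' -> body[7..12], body so far='vvasviirhc24'
Chunk 3: stream[22..23]='6' size=0x6=6, data at stream[25..31]='p7s3oo' -> body[12..18], body so far='vvasviirhc24p7s3oo'
Chunk 4: stream[33..34]='0' size=0 (terminator). Final body='vvasviirhc24p7s3oo' (18 bytes)
Body byte 14 at stream offset 27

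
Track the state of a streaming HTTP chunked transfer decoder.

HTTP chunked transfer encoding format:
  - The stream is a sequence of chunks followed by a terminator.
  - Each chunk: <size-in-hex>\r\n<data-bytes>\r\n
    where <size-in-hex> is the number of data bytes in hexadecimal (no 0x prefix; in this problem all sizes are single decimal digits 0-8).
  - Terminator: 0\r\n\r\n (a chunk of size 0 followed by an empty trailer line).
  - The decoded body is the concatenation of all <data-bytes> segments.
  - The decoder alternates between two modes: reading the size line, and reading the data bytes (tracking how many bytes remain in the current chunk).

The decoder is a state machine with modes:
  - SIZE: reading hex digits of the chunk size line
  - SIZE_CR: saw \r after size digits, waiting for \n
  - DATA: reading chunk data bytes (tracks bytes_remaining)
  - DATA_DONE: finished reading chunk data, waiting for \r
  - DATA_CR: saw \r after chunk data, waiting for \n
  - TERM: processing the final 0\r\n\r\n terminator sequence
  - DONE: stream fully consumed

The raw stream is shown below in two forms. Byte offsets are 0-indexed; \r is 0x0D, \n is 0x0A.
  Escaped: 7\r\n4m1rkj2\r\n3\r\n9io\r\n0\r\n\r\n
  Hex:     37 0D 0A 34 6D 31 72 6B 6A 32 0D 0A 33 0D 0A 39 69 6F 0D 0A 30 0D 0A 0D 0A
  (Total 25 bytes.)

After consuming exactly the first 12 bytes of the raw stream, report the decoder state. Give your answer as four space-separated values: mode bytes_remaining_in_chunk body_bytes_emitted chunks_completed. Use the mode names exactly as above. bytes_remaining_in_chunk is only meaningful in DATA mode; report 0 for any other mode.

Answer: SIZE 0 7 1

Derivation:
Byte 0 = '7': mode=SIZE remaining=0 emitted=0 chunks_done=0
Byte 1 = 0x0D: mode=SIZE_CR remaining=0 emitted=0 chunks_done=0
Byte 2 = 0x0A: mode=DATA remaining=7 emitted=0 chunks_done=0
Byte 3 = '4': mode=DATA remaining=6 emitted=1 chunks_done=0
Byte 4 = 'm': mode=DATA remaining=5 emitted=2 chunks_done=0
Byte 5 = '1': mode=DATA remaining=4 emitted=3 chunks_done=0
Byte 6 = 'r': mode=DATA remaining=3 emitted=4 chunks_done=0
Byte 7 = 'k': mode=DATA remaining=2 emitted=5 chunks_done=0
Byte 8 = 'j': mode=DATA remaining=1 emitted=6 chunks_done=0
Byte 9 = '2': mode=DATA_DONE remaining=0 emitted=7 chunks_done=0
Byte 10 = 0x0D: mode=DATA_CR remaining=0 emitted=7 chunks_done=0
Byte 11 = 0x0A: mode=SIZE remaining=0 emitted=7 chunks_done=1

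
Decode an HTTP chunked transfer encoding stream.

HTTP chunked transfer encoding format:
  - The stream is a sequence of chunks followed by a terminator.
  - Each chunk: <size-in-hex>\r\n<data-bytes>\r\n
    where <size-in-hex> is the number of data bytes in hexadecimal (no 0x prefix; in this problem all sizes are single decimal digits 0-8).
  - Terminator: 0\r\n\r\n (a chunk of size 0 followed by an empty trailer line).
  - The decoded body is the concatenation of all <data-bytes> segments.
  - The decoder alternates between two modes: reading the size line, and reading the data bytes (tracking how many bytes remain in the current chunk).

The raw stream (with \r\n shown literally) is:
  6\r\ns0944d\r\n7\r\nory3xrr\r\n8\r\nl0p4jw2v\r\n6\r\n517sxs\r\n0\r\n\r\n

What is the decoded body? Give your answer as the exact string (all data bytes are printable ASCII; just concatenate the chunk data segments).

Chunk 1: stream[0..1]='6' size=0x6=6, data at stream[3..9]='s0944d' -> body[0..6], body so far='s0944d'
Chunk 2: stream[11..12]='7' size=0x7=7, data at stream[14..21]='ory3xrr' -> body[6..13], body so far='s0944dory3xrr'
Chunk 3: stream[23..24]='8' size=0x8=8, data at stream[26..34]='l0p4jw2v' -> body[13..21], body so far='s0944dory3xrrl0p4jw2v'
Chunk 4: stream[36..37]='6' size=0x6=6, data at stream[39..45]='517sxs' -> body[21..27], body so far='s0944dory3xrrl0p4jw2v517sxs'
Chunk 5: stream[47..48]='0' size=0 (terminator). Final body='s0944dory3xrrl0p4jw2v517sxs' (27 bytes)

Answer: s0944dory3xrrl0p4jw2v517sxs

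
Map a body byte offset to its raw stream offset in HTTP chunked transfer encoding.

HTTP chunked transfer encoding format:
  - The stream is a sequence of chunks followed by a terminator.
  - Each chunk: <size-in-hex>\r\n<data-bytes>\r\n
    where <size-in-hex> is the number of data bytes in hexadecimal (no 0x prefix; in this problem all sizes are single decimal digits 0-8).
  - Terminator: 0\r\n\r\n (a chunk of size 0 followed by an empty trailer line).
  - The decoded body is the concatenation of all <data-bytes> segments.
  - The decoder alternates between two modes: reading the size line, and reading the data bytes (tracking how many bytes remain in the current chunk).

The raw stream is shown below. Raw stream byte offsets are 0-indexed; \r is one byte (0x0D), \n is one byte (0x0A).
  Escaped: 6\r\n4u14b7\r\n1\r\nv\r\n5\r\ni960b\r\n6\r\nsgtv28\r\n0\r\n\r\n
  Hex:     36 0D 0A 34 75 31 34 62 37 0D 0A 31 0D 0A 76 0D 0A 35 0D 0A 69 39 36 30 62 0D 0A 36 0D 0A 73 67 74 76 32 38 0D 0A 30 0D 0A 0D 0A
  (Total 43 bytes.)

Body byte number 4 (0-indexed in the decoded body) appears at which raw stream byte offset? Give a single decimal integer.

Answer: 7

Derivation:
Chunk 1: stream[0..1]='6' size=0x6=6, data at stream[3..9]='4u14b7' -> body[0..6], body so far='4u14b7'
Chunk 2: stream[11..12]='1' size=0x1=1, data at stream[14..15]='v' -> body[6..7], body so far='4u14b7v'
Chunk 3: stream[17..18]='5' size=0x5=5, data at stream[20..25]='i960b' -> body[7..12], body so far='4u14b7vi960b'
Chunk 4: stream[27..28]='6' size=0x6=6, data at stream[30..36]='sgtv28' -> body[12..18], body so far='4u14b7vi960bsgtv28'
Chunk 5: stream[38..39]='0' size=0 (terminator). Final body='4u14b7vi960bsgtv28' (18 bytes)
Body byte 4 at stream offset 7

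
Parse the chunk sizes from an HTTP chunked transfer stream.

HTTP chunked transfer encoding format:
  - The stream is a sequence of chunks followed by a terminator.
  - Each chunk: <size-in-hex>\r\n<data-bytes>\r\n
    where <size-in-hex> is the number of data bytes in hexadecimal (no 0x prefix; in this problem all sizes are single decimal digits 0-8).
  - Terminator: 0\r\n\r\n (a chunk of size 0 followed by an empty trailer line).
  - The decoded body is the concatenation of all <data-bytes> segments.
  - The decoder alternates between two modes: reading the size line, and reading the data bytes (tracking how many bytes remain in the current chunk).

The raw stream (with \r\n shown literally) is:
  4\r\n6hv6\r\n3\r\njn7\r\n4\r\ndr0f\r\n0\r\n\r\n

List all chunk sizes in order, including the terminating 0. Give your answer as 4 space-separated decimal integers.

Answer: 4 3 4 0

Derivation:
Chunk 1: stream[0..1]='4' size=0x4=4, data at stream[3..7]='6hv6' -> body[0..4], body so far='6hv6'
Chunk 2: stream[9..10]='3' size=0x3=3, data at stream[12..15]='jn7' -> body[4..7], body so far='6hv6jn7'
Chunk 3: stream[17..18]='4' size=0x4=4, data at stream[20..24]='dr0f' -> body[7..11], body so far='6hv6jn7dr0f'
Chunk 4: stream[26..27]='0' size=0 (terminator). Final body='6hv6jn7dr0f' (11 bytes)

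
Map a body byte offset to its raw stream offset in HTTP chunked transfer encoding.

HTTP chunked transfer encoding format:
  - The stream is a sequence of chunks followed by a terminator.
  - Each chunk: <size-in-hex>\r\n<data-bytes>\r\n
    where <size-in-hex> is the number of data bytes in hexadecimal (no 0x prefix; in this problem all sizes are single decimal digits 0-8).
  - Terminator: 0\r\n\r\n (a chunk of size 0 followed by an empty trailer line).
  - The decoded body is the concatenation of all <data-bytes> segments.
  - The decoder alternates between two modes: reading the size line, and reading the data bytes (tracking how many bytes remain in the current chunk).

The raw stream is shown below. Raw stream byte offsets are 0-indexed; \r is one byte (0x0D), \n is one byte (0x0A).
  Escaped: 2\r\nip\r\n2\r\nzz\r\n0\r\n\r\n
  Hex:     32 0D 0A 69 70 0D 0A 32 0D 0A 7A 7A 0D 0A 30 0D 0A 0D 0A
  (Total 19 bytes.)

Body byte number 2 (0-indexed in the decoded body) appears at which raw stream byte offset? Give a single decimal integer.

Chunk 1: stream[0..1]='2' size=0x2=2, data at stream[3..5]='ip' -> body[0..2], body so far='ip'
Chunk 2: stream[7..8]='2' size=0x2=2, data at stream[10..12]='zz' -> body[2..4], body so far='ipzz'
Chunk 3: stream[14..15]='0' size=0 (terminator). Final body='ipzz' (4 bytes)
Body byte 2 at stream offset 10

Answer: 10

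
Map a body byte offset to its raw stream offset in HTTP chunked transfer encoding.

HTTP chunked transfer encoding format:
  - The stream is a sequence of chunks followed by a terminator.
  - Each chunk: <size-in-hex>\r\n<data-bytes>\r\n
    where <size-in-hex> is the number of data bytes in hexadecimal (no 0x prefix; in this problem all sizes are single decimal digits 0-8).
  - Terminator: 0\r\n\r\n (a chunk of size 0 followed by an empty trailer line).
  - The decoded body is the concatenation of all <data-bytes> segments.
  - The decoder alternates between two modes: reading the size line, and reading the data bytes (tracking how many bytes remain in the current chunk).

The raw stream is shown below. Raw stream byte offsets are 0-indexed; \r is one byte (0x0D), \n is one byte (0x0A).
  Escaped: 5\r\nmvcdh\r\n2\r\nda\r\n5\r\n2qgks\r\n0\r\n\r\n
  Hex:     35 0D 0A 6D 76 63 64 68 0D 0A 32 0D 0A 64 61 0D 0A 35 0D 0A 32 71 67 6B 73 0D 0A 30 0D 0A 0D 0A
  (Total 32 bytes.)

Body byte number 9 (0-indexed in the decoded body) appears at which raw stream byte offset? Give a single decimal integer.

Chunk 1: stream[0..1]='5' size=0x5=5, data at stream[3..8]='mvcdh' -> body[0..5], body so far='mvcdh'
Chunk 2: stream[10..11]='2' size=0x2=2, data at stream[13..15]='da' -> body[5..7], body so far='mvcdhda'
Chunk 3: stream[17..18]='5' size=0x5=5, data at stream[20..25]='2qgks' -> body[7..12], body so far='mvcdhda2qgks'
Chunk 4: stream[27..28]='0' size=0 (terminator). Final body='mvcdhda2qgks' (12 bytes)
Body byte 9 at stream offset 22

Answer: 22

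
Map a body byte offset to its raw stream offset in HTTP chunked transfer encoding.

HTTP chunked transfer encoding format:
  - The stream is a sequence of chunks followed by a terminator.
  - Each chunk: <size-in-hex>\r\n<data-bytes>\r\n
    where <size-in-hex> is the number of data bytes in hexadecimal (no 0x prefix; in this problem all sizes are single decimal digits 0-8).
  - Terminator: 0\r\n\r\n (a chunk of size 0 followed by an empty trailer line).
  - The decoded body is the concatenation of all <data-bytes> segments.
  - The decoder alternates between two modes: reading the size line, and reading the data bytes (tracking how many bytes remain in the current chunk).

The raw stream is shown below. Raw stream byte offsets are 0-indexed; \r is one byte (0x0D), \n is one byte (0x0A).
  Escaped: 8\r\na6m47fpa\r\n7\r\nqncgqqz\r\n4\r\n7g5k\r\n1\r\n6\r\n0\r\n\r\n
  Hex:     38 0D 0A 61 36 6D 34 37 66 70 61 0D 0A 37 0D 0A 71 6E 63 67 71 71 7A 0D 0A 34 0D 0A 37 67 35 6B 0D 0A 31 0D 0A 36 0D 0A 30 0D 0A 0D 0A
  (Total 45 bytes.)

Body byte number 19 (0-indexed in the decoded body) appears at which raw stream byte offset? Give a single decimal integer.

Chunk 1: stream[0..1]='8' size=0x8=8, data at stream[3..11]='a6m47fpa' -> body[0..8], body so far='a6m47fpa'
Chunk 2: stream[13..14]='7' size=0x7=7, data at stream[16..23]='qncgqqz' -> body[8..15], body so far='a6m47fpaqncgqqz'
Chunk 3: stream[25..26]='4' size=0x4=4, data at stream[28..32]='7g5k' -> body[15..19], body so far='a6m47fpaqncgqqz7g5k'
Chunk 4: stream[34..35]='1' size=0x1=1, data at stream[37..38]='6' -> body[19..20], body so far='a6m47fpaqncgqqz7g5k6'
Chunk 5: stream[40..41]='0' size=0 (terminator). Final body='a6m47fpaqncgqqz7g5k6' (20 bytes)
Body byte 19 at stream offset 37

Answer: 37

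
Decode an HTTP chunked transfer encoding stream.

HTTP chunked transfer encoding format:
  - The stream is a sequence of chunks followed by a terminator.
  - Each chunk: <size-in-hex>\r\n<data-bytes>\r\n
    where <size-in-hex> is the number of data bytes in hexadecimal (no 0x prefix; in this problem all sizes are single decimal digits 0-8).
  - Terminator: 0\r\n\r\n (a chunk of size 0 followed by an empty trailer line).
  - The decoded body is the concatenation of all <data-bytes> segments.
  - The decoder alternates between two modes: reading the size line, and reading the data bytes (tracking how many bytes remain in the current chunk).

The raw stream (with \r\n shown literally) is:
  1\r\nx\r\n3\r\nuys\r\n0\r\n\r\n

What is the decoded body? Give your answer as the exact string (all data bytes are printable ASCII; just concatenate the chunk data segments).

Answer: xuys

Derivation:
Chunk 1: stream[0..1]='1' size=0x1=1, data at stream[3..4]='x' -> body[0..1], body so far='x'
Chunk 2: stream[6..7]='3' size=0x3=3, data at stream[9..12]='uys' -> body[1..4], body so far='xuys'
Chunk 3: stream[14..15]='0' size=0 (terminator). Final body='xuys' (4 bytes)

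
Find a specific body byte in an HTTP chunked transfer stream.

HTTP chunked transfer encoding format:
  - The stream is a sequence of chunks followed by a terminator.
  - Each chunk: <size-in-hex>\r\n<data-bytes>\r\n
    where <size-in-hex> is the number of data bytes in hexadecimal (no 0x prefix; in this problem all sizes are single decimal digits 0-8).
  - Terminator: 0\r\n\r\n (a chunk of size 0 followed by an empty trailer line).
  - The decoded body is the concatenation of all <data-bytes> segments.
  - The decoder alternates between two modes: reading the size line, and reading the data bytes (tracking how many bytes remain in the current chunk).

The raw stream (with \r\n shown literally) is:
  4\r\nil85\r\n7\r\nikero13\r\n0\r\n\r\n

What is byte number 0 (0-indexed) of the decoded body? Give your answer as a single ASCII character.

Answer: i

Derivation:
Chunk 1: stream[0..1]='4' size=0x4=4, data at stream[3..7]='il85' -> body[0..4], body so far='il85'
Chunk 2: stream[9..10]='7' size=0x7=7, data at stream[12..19]='ikero13' -> body[4..11], body so far='il85ikero13'
Chunk 3: stream[21..22]='0' size=0 (terminator). Final body='il85ikero13' (11 bytes)
Body byte 0 = 'i'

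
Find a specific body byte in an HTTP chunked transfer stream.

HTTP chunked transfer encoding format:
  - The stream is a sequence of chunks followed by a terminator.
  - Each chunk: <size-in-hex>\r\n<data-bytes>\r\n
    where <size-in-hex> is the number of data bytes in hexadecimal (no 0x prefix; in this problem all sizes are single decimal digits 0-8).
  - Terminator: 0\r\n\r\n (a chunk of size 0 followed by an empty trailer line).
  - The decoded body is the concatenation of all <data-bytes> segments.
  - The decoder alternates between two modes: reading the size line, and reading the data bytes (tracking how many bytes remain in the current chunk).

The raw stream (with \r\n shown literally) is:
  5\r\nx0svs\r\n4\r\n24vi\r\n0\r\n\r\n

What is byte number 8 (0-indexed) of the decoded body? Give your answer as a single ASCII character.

Chunk 1: stream[0..1]='5' size=0x5=5, data at stream[3..8]='x0svs' -> body[0..5], body so far='x0svs'
Chunk 2: stream[10..11]='4' size=0x4=4, data at stream[13..17]='24vi' -> body[5..9], body so far='x0svs24vi'
Chunk 3: stream[19..20]='0' size=0 (terminator). Final body='x0svs24vi' (9 bytes)
Body byte 8 = 'i'

Answer: i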